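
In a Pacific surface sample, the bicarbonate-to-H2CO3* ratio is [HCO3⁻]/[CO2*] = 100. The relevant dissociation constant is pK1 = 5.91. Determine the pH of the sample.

From K1 = [H⁺][HCO3⁻]/[CO2*]:  pH = pK1 + log₁₀([HCO3⁻]/[CO2*])
log₁₀(100) = +2.000
pH = 5.91 + (+2.000) = 7.91

pH = 7.91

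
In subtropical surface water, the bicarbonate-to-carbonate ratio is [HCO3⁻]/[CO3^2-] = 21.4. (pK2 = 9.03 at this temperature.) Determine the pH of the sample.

pH = 7.70

From K2 = [H⁺][CO3^2-]/[HCO3⁻]:  pH = pK2 − log₁₀([HCO3⁻]/[CO3^2-])
log₁₀(21.4) = +1.330
pH = 9.03 − (+1.330) = 7.70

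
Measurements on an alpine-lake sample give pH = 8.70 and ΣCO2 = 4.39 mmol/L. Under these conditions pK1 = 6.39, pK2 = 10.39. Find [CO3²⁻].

[CO3²⁻] = 0.0874 mmol/L

α₂ = 1 / (1 + [H⁺]/K2 + [H⁺]²/(K1K2)) = 1 / (1 + 10^+1.69 + 10^-0.62)
   = 1 / (1 + 48.978 + 0.23988) = 1/50.218 = 0.01991
[CO3²⁻] = α₂ × DIC = 0.01991 × 4.39 = 0.0874 mmol/L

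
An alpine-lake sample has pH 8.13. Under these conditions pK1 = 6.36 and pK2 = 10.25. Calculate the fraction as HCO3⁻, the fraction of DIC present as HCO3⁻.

α₁ = 0.976

α₁ = 1 / (1 + [H⁺]/K1 + K2/[H⁺]) = 1 / (1 + 10^-1.77 + 10^-2.12)
   = 1 / (1 + 0.016982 + 0.0075858) = 1/1.0246 = 0.9760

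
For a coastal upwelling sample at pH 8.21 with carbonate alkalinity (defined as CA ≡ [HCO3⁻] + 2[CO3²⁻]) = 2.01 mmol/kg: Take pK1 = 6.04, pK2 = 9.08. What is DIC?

CA = [HCO3⁻] + 2[CO3²⁻] = (α₁ + 2α₂)·DIC
At pH 8.21: [H⁺]/K1 = 10^-2.17 = 0.0067608, K2/[H⁺] = 10^-0.87 = 0.13490
α₁ = 1/(1 + 0.0067608 + 0.13490) = 1/1.1417 = 0.8759; α₂ = α₁·K2/[H⁺] = 0.1182
α₁ + 2α₂ = 1.1122
DIC = CA / (α₁ + 2α₂) = 2.01 / 1.1122 = 1.81 mmol/kg

DIC = 1.81 mmol/kg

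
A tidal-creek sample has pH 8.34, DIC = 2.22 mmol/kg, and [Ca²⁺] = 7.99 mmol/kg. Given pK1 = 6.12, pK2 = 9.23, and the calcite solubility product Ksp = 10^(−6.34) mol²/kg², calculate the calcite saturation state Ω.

Ω = 4.41

α₂ = 1 / (1 + [H⁺]/K2 + [H⁺]²/(K1K2)) = 1 / (1 + 10^+0.89 + 10^-1.33)
   = 1 / (1 + 7.7625 + 0.046774) = 1/8.8092 = 0.1135
[CO3²⁻] = α₂ × DIC = 0.1135 × 2.22 = 0.2520 mmol/kg
Ksp = 10^(−6.34) = 4.571×10^-7
Ω = [Ca²⁺][CO3²⁻]/Ksp = (7.99×10^-3)(2.520×10^-4) / 4.571×10^-7 = 4.41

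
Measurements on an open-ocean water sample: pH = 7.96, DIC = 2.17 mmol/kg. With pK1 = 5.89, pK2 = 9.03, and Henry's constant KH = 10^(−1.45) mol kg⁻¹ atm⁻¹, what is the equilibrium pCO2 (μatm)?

α₀ = 1 / (1 + K1/[H⁺] + K1K2/[H⁺]²) = 1 / (1 + 10^+2.07 + 10^+1.00)
   = 1 / (1 + 117.49 + 10.000) = 1/128.49 = 0.007783
[CO2*] = α₀ × DIC = 0.007783 × 2.17 = 0.01689 mmol/kg = 16.89 μmol/kg
pCO2 = [CO2*]/KH = 1.689×10^-5 / 3.548×10^-2 = 476 μatm

pCO2 = 476 μatm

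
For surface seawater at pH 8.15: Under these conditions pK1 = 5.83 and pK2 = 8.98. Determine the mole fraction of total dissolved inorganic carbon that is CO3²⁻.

α₂ = 1 / (1 + [H⁺]/K2 + [H⁺]²/(K1K2)) = 1 / (1 + 10^+0.83 + 10^-1.49)
   = 1 / (1 + 6.7608 + 0.032359) = 1/7.7932 = 0.1283

α₂ = 0.128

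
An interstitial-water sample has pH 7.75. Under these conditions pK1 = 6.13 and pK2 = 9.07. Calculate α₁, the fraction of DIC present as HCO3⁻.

α₁ = 1 / (1 + [H⁺]/K1 + K2/[H⁺]) = 1 / (1 + 10^-1.62 + 10^-1.32)
   = 1 / (1 + 0.023988 + 0.047863) = 1/1.0719 = 0.9330

α₁ = 0.933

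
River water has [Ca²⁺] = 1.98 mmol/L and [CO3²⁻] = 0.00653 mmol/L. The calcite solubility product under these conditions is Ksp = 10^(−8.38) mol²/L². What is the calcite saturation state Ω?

Ω = 3.10

Ksp = 10^(−8.38) = 4.169×10^-9
Ω = [Ca²⁺][CO3²⁻]/Ksp = (1.98×10^-3)(0.00653×10^-3) / 4.169×10^-9 = 3.10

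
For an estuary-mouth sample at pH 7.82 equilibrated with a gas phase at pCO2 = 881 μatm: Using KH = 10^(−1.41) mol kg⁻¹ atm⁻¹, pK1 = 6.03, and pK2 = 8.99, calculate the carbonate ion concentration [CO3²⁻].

[CO3²⁻] = 0.143 mmol/kg

[CO2*] = KH · pCO2 = 10^(−1.41) × 881×10^-6 = 3.427×10^-5 mol/kg
α₀ = 1/(1 + K1/[H⁺] + K1K2/[H⁺]²) = 1/(1 + 10^+1.79 + 10^+0.62) = 0.01496
DIC = [CO2*]/α₀ = 3.427×10^-5 / 0.01496 = 2.291 mmol/kg
[CO3²⁻] = α₂·DIC; α₂ = 0.06238, so [CO3²⁻] = 0.06238 × 2.291 = 0.143 mmol/kg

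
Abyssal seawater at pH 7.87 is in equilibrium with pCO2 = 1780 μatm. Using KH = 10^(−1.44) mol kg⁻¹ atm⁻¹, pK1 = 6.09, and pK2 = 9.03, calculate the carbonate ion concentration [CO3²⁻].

[CO2*] = KH · pCO2 = 10^(−1.44) × 1780×10^-6 = 6.463×10^-5 mol/kg
α₀ = 1/(1 + K1/[H⁺] + K1K2/[H⁺]²) = 1/(1 + 10^+1.78 + 10^+0.62) = 0.01528
DIC = [CO2*]/α₀ = 6.463×10^-5 / 0.01528 = 4.228 mmol/kg
[CO3²⁻] = α₂·DIC; α₂ = 0.06372, so [CO3²⁻] = 0.06372 × 4.228 = 0.269 mmol/kg

[CO3²⁻] = 0.269 mmol/kg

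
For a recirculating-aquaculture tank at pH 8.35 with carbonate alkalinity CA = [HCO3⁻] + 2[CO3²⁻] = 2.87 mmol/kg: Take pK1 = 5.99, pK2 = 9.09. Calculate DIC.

CA = [HCO3⁻] + 2[CO3²⁻] = (α₁ + 2α₂)·DIC
At pH 8.35: [H⁺]/K1 = 10^-2.36 = 0.0043652, K2/[H⁺] = 10^-0.74 = 0.18197
α₁ = 1/(1 + 0.0043652 + 0.18197) = 1/1.1863 = 0.8429; α₂ = α₁·K2/[H⁺] = 0.1534
α₁ + 2α₂ = 1.1497
DIC = CA / (α₁ + 2α₂) = 2.87 / 1.1497 = 2.50 mmol/kg

DIC = 2.50 mmol/kg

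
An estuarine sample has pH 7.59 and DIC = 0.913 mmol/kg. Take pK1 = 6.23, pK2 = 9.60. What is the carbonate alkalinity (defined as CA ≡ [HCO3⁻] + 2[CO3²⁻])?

CA = [HCO3⁻] + 2[CO3²⁻] = (α₁ + 2α₂)·DIC
At pH 7.59: [H⁺]/K1 = 10^-1.36 = 0.043652, K2/[H⁺] = 10^-2.01 = 0.0097724
α₁ = 1/(1 + 0.043652 + 0.0097724) = 1/1.0534 = 0.9493; α₂ = α₁·K2/[H⁺] = 0.009277
α₁ + 2α₂ = 0.9678
CA = 0.9678 × 0.913 = 0.884 mmol/kg

CA = 0.884 mmol/kg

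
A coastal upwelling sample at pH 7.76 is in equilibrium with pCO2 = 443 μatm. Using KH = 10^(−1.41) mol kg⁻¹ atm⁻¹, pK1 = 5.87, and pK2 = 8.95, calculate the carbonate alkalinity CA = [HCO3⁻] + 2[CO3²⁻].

CA = 1.51 mmol/kg

[CO2*] = KH · pCO2 = 10^(−1.41) × 443×10^-6 = 1.723×10^-5 mol/kg
α₀ = 1/(1 + K1/[H⁺] + K1K2/[H⁺]²) = 1/(1 + 10^+1.89 + 10^+0.70) = 0.01196
DIC = [CO2*]/α₀ = 1.723×10^-5 / 0.01196 = 1.441 mmol/kg
CA = (α₁ + 2α₂)·DIC = (0.9281 + 2×0.05992) × 1.441 = 1.51 mmol/kg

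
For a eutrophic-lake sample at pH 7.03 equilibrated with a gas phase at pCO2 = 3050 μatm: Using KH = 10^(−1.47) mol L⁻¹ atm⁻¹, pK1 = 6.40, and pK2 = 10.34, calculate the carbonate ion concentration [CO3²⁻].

[CO2*] = KH · pCO2 = 10^(−1.47) × 3050×10^-6 = 1.033×10^-4 mol/L
α₀ = 1/(1 + K1/[H⁺] + K1K2/[H⁺]²) = 1/(1 + 10^+0.63 + 10^-2.68) = 0.1898
DIC = [CO2*]/α₀ = 1.033×10^-4 / 0.1898 = 0.5444 mmol/L
[CO3²⁻] = α₂·DIC; α₂ = 0.0003966, so [CO3²⁻] = 0.0003966 × 0.5444 = 0.000216 mmol/L = 0.216 μmol/L

[CO3²⁻] = 0.216 μmol/L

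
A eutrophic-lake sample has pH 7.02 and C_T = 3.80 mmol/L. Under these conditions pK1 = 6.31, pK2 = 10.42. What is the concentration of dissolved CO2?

[CO2*] = 0.620 mmol/L

α₀ = 1 / (1 + K1/[H⁺] + K1K2/[H⁺]²) = 1 / (1 + 10^+0.71 + 10^-2.69)
   = 1 / (1 + 5.1286 + 0.0020417) = 1/6.1307 = 0.1631
[CO2*] = α₀ × DIC = 0.1631 × 3.80 = 0.620 mmol/L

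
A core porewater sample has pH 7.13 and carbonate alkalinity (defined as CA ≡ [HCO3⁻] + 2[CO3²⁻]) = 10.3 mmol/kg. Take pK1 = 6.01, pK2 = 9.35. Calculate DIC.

CA = [HCO3⁻] + 2[CO3²⁻] = (α₁ + 2α₂)·DIC
At pH 7.13: [H⁺]/K1 = 10^-1.12 = 0.075858, K2/[H⁺] = 10^-2.22 = 0.0060256
α₁ = 1/(1 + 0.075858 + 0.0060256) = 1/1.0819 = 0.9243; α₂ = α₁·K2/[H⁺] = 0.005570
α₁ + 2α₂ = 0.9355
DIC = CA / (α₁ + 2α₂) = 10.3 / 0.9355 = 11.0 mmol/kg

DIC = 11.0 mmol/kg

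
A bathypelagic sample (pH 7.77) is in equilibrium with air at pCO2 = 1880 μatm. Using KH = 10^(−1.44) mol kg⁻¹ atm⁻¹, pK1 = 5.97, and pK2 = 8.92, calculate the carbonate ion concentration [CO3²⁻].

[CO3²⁻] = 0.305 mmol/kg

[CO2*] = KH · pCO2 = 10^(−1.44) × 1880×10^-6 = 6.826×10^-5 mol/kg
α₀ = 1/(1 + K1/[H⁺] + K1K2/[H⁺]²) = 1/(1 + 10^+1.80 + 10^+0.65) = 0.01459
DIC = [CO2*]/α₀ = 6.826×10^-5 / 0.01459 = 4.680 mmol/kg
[CO3²⁻] = α₂·DIC; α₂ = 0.06515, so [CO3²⁻] = 0.06515 × 4.680 = 0.305 mmol/kg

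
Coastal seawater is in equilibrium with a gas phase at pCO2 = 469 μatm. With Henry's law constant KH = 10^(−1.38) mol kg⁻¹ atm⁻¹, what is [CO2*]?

[CO2*] = 19.6 μmol/kg

KH = 10^(−1.38) = 4.169×10^-2 mol kg⁻¹ atm⁻¹
[CO2*] = KH · pCO2 = 4.169×10^-2 × 469×10^-6 atm = 1.96×10^-5 mol/kg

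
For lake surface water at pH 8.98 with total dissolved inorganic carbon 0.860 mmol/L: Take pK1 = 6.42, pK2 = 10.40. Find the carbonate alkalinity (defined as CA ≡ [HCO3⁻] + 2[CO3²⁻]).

CA = 0.889 mmol/L

CA = [HCO3⁻] + 2[CO3²⁻] = (α₁ + 2α₂)·DIC
At pH 8.98: [H⁺]/K1 = 10^-2.56 = 0.0027542, K2/[H⁺] = 10^-1.42 = 0.038019
α₁ = 1/(1 + 0.0027542 + 0.038019) = 1/1.0408 = 0.9608; α₂ = α₁·K2/[H⁺] = 0.03653
α₁ + 2α₂ = 1.0339
CA = 1.0339 × 0.860 = 0.889 mmol/L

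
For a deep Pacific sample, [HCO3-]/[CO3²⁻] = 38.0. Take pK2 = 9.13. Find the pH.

pH = 7.55

From K2 = [H⁺][CO3²⁻]/[HCO3-]:  pH = pK2 − log₁₀([HCO3-]/[CO3²⁻])
log₁₀(38.0) = +1.580
pH = 9.13 − (+1.580) = 7.55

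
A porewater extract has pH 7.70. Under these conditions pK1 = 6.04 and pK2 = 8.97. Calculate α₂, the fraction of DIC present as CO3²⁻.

α₂ = 0.0499

α₂ = 1 / (1 + [H⁺]/K2 + [H⁺]²/(K1K2)) = 1 / (1 + 10^+1.27 + 10^-0.39)
   = 1 / (1 + 18.621 + 0.40738) = 1/20.028 = 0.04993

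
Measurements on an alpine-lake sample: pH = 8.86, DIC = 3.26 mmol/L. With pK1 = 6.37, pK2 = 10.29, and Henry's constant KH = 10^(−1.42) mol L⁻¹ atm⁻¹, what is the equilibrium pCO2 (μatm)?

pCO2 = 267 μatm

α₀ = 1 / (1 + K1/[H⁺] + K1K2/[H⁺]²) = 1 / (1 + 10^+2.49 + 10^+1.06)
   = 1 / (1 + 309.03 + 11.482) = 1/321.51 = 0.003110
[CO2*] = α₀ × DIC = 0.003110 × 3.26 = 0.01014 mmol/L = 10.14 μmol/L
pCO2 = [CO2*]/KH = 1.014×10^-5 / 3.802×10^-2 = 267 μatm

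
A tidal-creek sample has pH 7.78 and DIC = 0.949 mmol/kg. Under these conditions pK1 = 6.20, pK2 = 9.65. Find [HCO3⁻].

α₁ = 1 / (1 + [H⁺]/K1 + K2/[H⁺]) = 1 / (1 + 10^-1.58 + 10^-1.87)
   = 1 / (1 + 0.026303 + 0.013490) = 1/1.0398 = 0.9617
[HCO3⁻] = α₁ × DIC = 0.9617 × 0.949 = 0.913 mmol/kg

[HCO3⁻] = 0.913 mmol/kg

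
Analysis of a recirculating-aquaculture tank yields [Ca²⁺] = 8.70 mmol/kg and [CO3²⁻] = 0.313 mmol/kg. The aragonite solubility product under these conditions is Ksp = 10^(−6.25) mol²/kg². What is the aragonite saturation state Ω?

Ω = 4.84

Ksp = 10^(−6.25) = 5.623×10^-7
Ω = [Ca²⁺][CO3²⁻]/Ksp = (8.70×10^-3)(0.313×10^-3) / 5.623×10^-7 = 4.84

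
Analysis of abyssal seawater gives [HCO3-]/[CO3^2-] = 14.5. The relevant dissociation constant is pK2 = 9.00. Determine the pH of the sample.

pH = 7.84

From K2 = [H⁺][CO3^2-]/[HCO3-]:  pH = pK2 − log₁₀([HCO3-]/[CO3^2-])
log₁₀(14.5) = +1.161
pH = 9.00 − (+1.161) = 7.84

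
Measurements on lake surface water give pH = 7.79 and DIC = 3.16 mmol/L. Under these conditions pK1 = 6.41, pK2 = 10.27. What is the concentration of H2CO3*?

[CO2*] = 0.126 mmol/L

α₀ = 1 / (1 + K1/[H⁺] + K1K2/[H⁺]²) = 1 / (1 + 10^+1.38 + 10^-1.10)
   = 1 / (1 + 23.988 + 0.079433) = 1/25.068 = 0.03989
[CO2*] = α₀ × DIC = 0.03989 × 3.16 = 0.126 mmol/L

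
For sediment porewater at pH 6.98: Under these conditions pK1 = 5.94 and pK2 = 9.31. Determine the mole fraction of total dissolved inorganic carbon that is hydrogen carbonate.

α₁ = 0.913

α₁ = 1 / (1 + [H⁺]/K1 + K2/[H⁺]) = 1 / (1 + 10^-1.04 + 10^-2.33)
   = 1 / (1 + 0.091201 + 0.0046774) = 1/1.0959 = 0.9125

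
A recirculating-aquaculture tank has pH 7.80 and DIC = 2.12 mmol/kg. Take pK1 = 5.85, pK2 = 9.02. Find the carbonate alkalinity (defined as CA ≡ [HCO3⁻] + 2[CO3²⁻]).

CA = [HCO3⁻] + 2[CO3²⁻] = (α₁ + 2α₂)·DIC
At pH 7.80: [H⁺]/K1 = 10^-1.95 = 0.011220, K2/[H⁺] = 10^-1.22 = 0.060256
α₁ = 1/(1 + 0.011220 + 0.060256) = 1/1.0715 = 0.9333; α₂ = α₁·K2/[H⁺] = 0.05624
α₁ + 2α₂ = 1.0458
CA = 1.0458 × 2.12 = 2.22 mmol/kg

CA = 2.22 mmol/kg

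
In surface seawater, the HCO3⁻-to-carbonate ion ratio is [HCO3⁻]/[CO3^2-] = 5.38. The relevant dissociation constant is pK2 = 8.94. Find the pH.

From K2 = [H⁺][CO3^2-]/[HCO3⁻]:  pH = pK2 − log₁₀([HCO3⁻]/[CO3^2-])
log₁₀(5.38) = +0.731
pH = 8.94 − (+0.731) = 8.21

pH = 8.21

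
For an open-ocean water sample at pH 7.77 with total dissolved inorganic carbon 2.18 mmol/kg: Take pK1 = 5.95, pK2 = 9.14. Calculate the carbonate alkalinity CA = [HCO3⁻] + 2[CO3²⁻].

CA = 2.24 mmol/kg

CA = [HCO3⁻] + 2[CO3²⁻] = (α₁ + 2α₂)·DIC
At pH 7.77: [H⁺]/K1 = 10^-1.82 = 0.015136, K2/[H⁺] = 10^-1.37 = 0.042658
α₁ = 1/(1 + 0.015136 + 0.042658) = 1/1.0578 = 0.9454; α₂ = α₁·K2/[H⁺] = 0.04033
α₁ + 2α₂ = 1.0260
CA = 1.0260 × 2.18 = 2.24 mmol/kg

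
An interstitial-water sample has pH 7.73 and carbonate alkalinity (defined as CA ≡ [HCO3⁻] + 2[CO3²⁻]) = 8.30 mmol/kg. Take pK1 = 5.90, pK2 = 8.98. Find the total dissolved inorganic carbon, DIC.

DIC = 7.99 mmol/kg

CA = [HCO3⁻] + 2[CO3²⁻] = (α₁ + 2α₂)·DIC
At pH 7.73: [H⁺]/K1 = 10^-1.83 = 0.014791, K2/[H⁺] = 10^-1.25 = 0.056234
α₁ = 1/(1 + 0.014791 + 0.056234) = 1/1.0710 = 0.9337; α₂ = α₁·K2/[H⁺] = 0.05250
α₁ + 2α₂ = 1.0387
DIC = CA / (α₁ + 2α₂) = 8.30 / 1.0387 = 7.99 mmol/kg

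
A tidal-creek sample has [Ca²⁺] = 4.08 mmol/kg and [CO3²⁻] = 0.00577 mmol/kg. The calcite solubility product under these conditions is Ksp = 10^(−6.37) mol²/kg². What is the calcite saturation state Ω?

Ω = 0.0552

Ksp = 10^(−6.37) = 4.266×10^-7
Ω = [Ca²⁺][CO3²⁻]/Ksp = (4.08×10^-3)(0.00577×10^-3) / 4.266×10^-7 = 0.0552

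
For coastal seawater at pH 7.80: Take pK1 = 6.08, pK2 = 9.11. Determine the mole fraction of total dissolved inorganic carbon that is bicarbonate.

α₁ = 0.936

α₁ = 1 / (1 + [H⁺]/K1 + K2/[H⁺]) = 1 / (1 + 10^-1.72 + 10^-1.31)
   = 1 / (1 + 0.019055 + 0.048978) = 1/1.0680 = 0.9363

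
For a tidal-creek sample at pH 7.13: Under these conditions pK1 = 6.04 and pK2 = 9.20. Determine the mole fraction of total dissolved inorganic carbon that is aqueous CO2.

α₀ = 1 / (1 + K1/[H⁺] + K1K2/[H⁺]²) = 1 / (1 + 10^+1.09 + 10^-0.98)
   = 1 / (1 + 12.303 + 0.10471) = 1/13.407 = 0.07459

α₀ = 0.0746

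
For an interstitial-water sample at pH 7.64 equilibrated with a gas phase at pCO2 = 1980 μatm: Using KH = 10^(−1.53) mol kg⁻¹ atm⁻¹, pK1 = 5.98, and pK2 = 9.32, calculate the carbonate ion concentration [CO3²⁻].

[CO3²⁻] = 0.0558 mmol/kg

[CO2*] = KH · pCO2 = 10^(−1.53) × 1980×10^-6 = 5.843×10^-5 mol/kg
α₀ = 1/(1 + K1/[H⁺] + K1K2/[H⁺]²) = 1/(1 + 10^+1.66 + 10^-0.02) = 0.02098
DIC = [CO2*]/α₀ = 5.843×10^-5 / 0.02098 = 2.785 mmol/kg
[CO3²⁻] = α₂·DIC; α₂ = 0.02004, so [CO3²⁻] = 0.02004 × 2.785 = 0.0558 mmol/kg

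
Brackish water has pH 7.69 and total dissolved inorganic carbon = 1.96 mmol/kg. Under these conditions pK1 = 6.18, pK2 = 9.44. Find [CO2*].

α₀ = 1 / (1 + K1/[H⁺] + K1K2/[H⁺]²) = 1 / (1 + 10^+1.51 + 10^-0.24)
   = 1 / (1 + 32.359 + 0.57544) = 1/33.935 = 0.02947
[CO2*] = α₀ × DIC = 0.02947 × 1.96 = 0.0578 mmol/kg

[CO2*] = 0.0578 mmol/kg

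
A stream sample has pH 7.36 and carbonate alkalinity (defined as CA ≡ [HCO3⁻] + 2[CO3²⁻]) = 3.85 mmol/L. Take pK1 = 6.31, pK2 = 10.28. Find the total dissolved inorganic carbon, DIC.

CA = [HCO3⁻] + 2[CO3²⁻] = (α₁ + 2α₂)·DIC
At pH 7.36: [H⁺]/K1 = 10^-1.05 = 0.089125, K2/[H⁺] = 10^-2.92 = 0.0012023
α₁ = 1/(1 + 0.089125 + 0.0012023) = 1/1.0903 = 0.9172; α₂ = α₁·K2/[H⁺] = 0.001103
α₁ + 2α₂ = 0.9194
DIC = CA / (α₁ + 2α₂) = 3.85 / 0.9194 = 4.19 mmol/L

DIC = 4.19 mmol/L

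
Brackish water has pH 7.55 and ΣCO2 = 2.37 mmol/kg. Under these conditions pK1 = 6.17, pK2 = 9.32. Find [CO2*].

α₀ = 1 / (1 + K1/[H⁺] + K1K2/[H⁺]²) = 1 / (1 + 10^+1.38 + 10^-0.39)
   = 1 / (1 + 23.988 + 0.40738) = 1/25.396 = 0.03938
[CO2*] = α₀ × DIC = 0.03938 × 2.37 = 0.0933 mmol/kg

[CO2*] = 0.0933 mmol/kg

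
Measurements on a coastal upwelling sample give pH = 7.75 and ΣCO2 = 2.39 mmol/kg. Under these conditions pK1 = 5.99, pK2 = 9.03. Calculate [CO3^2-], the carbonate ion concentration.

[CO3²⁻] = 0.117 mmol/kg

α₂ = 1 / (1 + [H⁺]/K2 + [H⁺]²/(K1K2)) = 1 / (1 + 10^+1.28 + 10^-0.48)
   = 1 / (1 + 19.055 + 0.33113) = 1/20.386 = 0.04905
[CO3²⁻] = α₂ × DIC = 0.04905 × 2.39 = 0.117 mmol/kg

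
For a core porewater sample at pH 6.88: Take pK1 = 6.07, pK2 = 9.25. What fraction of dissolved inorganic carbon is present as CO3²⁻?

α₂ = 0.00368

α₂ = 1 / (1 + [H⁺]/K2 + [H⁺]²/(K1K2)) = 1 / (1 + 10^+2.37 + 10^+1.56)
   = 1 / (1 + 234.42 + 36.308) = 1/271.73 = 0.003680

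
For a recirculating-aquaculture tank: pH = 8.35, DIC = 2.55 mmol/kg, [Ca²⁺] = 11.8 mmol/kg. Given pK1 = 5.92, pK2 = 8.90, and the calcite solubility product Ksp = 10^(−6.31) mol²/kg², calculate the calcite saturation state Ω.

α₂ = 1 / (1 + [H⁺]/K2 + [H⁺]²/(K1K2)) = 1 / (1 + 10^+0.55 + 10^-1.88)
   = 1 / (1 + 3.5481 + 0.013183) = 1/4.5613 = 0.2192
[CO3²⁻] = α₂ × DIC = 0.2192 × 2.55 = 0.5590 mmol/kg
Ksp = 10^(−6.31) = 4.898×10^-7
Ω = [Ca²⁺][CO3²⁻]/Ksp = (11.8×10^-3)(5.590×10^-4) / 4.898×10^-7 = 13.5

Ω = 13.5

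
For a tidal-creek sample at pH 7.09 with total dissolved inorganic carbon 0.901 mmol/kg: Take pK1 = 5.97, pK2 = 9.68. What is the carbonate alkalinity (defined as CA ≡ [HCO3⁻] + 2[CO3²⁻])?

CA = [HCO3⁻] + 2[CO3²⁻] = (α₁ + 2α₂)·DIC
At pH 7.09: [H⁺]/K1 = 10^-1.12 = 0.075858, K2/[H⁺] = 10^-2.59 = 0.0025704
α₁ = 1/(1 + 0.075858 + 0.0025704) = 1/1.0784 = 0.9273; α₂ = α₁·K2/[H⁺] = 0.002383
α₁ + 2α₂ = 0.9320
CA = 0.9320 × 0.901 = 0.840 mmol/kg

CA = 0.840 mmol/kg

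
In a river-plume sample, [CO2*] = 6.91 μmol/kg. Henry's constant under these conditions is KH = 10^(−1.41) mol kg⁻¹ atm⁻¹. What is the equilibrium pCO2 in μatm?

KH = 10^(−1.41) = 3.890×10^-2 mol kg⁻¹ atm⁻¹
pCO2 = [CO2*]/KH = 6.91×10^-6 / 3.890×10^-2 = 1.78×10^-4 atm = 178 μatm

pCO2 = 178 μatm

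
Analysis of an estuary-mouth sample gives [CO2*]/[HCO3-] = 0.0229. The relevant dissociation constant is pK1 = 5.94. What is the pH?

From K1 = [H⁺][HCO3-]/[CO2*]:  pH = pK1 − log₁₀([CO2*]/[HCO3-])
log₁₀(0.0229) = -1.640
pH = 5.94 − (-1.640) = 7.58

pH = 7.58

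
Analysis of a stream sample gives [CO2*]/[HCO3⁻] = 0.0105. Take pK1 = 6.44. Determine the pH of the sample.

From K1 = [H⁺][HCO3⁻]/[CO2*]:  pH = pK1 − log₁₀([CO2*]/[HCO3⁻])
log₁₀(0.0105) = -1.979
pH = 6.44 − (-1.979) = 8.42

pH = 8.42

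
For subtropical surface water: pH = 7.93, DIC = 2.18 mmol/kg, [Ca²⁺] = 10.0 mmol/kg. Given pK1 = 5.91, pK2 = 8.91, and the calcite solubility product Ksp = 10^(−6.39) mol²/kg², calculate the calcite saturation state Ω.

Ω = 5.03

α₂ = 1 / (1 + [H⁺]/K2 + [H⁺]²/(K1K2)) = 1 / (1 + 10^+0.98 + 10^-1.04)
   = 1 / (1 + 9.5499 + 0.091201) = 1/10.641 = 0.09398
[CO3²⁻] = α₂ × DIC = 0.09398 × 2.18 = 0.2049 mmol/kg
Ksp = 10^(−6.39) = 4.074×10^-7
Ω = [Ca²⁺][CO3²⁻]/Ksp = (10.0×10^-3)(2.049×10^-4) / 4.074×10^-7 = 5.03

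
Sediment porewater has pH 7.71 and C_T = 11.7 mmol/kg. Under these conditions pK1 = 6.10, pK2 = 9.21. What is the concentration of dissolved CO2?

α₀ = 1 / (1 + K1/[H⁺] + K1K2/[H⁺]²) = 1 / (1 + 10^+1.61 + 10^+0.11)
   = 1 / (1 + 40.738 + 1.2882) = 1/43.026 = 0.02324
[CO2*] = α₀ × DIC = 0.02324 × 11.7 = 0.272 mmol/kg

[CO2*] = 0.272 mmol/kg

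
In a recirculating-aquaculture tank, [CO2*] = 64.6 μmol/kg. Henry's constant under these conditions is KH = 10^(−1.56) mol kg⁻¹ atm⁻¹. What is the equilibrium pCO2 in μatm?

KH = 10^(−1.56) = 2.754×10^-2 mol kg⁻¹ atm⁻¹
pCO2 = [CO2*]/KH = 64.6×10^-6 / 2.754×10^-2 = 2.35×10^-3 atm = 2350 μatm

pCO2 = 2350 μatm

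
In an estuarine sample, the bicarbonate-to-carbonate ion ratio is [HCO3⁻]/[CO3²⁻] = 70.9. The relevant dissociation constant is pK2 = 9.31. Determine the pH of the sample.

From K2 = [H⁺][CO3²⁻]/[HCO3⁻]:  pH = pK2 − log₁₀([HCO3⁻]/[CO3²⁻])
log₁₀(70.9) = +1.851
pH = 9.31 − (+1.851) = 7.46

pH = 7.46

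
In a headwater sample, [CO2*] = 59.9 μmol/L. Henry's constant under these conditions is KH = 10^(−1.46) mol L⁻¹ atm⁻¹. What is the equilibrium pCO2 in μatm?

pCO2 = 1730 μatm

KH = 10^(−1.46) = 3.467×10^-2 mol L⁻¹ atm⁻¹
pCO2 = [CO2*]/KH = 59.9×10^-6 / 3.467×10^-2 = 1.73×10^-3 atm = 1730 μatm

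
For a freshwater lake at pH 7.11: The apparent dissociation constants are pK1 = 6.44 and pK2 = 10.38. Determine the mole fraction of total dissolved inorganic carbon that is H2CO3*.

α₀ = 0.176

α₀ = 1 / (1 + K1/[H⁺] + K1K2/[H⁺]²) = 1 / (1 + 10^+0.67 + 10^-2.60)
   = 1 / (1 + 4.6774 + 0.0025119) = 1/5.6799 = 0.1761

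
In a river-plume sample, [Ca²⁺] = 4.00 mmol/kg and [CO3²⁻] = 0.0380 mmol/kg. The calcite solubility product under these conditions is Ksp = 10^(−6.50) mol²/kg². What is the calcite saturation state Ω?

Ω = 0.481

Ksp = 10^(−6.50) = 3.162×10^-7
Ω = [Ca²⁺][CO3²⁻]/Ksp = (4.00×10^-3)(0.0380×10^-3) / 3.162×10^-7 = 0.481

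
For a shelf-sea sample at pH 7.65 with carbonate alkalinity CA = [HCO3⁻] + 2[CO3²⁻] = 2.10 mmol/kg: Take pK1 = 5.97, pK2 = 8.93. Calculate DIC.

DIC = 2.04 mmol/kg

CA = [HCO3⁻] + 2[CO3²⁻] = (α₁ + 2α₂)·DIC
At pH 7.65: [H⁺]/K1 = 10^-1.68 = 0.020893, K2/[H⁺] = 10^-1.28 = 0.052481
α₁ = 1/(1 + 0.020893 + 0.052481) = 1/1.0734 = 0.9316; α₂ = α₁·K2/[H⁺] = 0.04889
α₁ + 2α₂ = 1.0294
DIC = CA / (α₁ + 2α₂) = 2.10 / 1.0294 = 2.04 mmol/kg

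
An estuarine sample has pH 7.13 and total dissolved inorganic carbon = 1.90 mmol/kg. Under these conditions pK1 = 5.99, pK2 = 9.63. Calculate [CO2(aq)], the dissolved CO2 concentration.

α₀ = 1 / (1 + K1/[H⁺] + K1K2/[H⁺]²) = 1 / (1 + 10^+1.14 + 10^-1.36)
   = 1 / (1 + 13.804 + 0.043652) = 1/14.847 = 0.06735
[CO2*] = α₀ × DIC = 0.06735 × 1.90 = 0.128 mmol/kg

[CO2*] = 0.128 mmol/kg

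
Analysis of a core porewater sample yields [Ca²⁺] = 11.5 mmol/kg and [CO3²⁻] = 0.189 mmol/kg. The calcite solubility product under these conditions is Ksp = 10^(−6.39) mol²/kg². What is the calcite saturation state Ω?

Ω = 5.34

Ksp = 10^(−6.39) = 4.074×10^-7
Ω = [Ca²⁺][CO3²⁻]/Ksp = (11.5×10^-3)(0.189×10^-3) / 4.074×10^-7 = 5.34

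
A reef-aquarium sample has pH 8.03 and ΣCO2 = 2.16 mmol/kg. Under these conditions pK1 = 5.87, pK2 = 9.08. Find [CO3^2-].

α₂ = 1 / (1 + [H⁺]/K2 + [H⁺]²/(K1K2)) = 1 / (1 + 10^+1.05 + 10^-1.11)
   = 1 / (1 + 11.220 + 0.077625) = 1/12.298 = 0.08132
[CO3²⁻] = α₂ × DIC = 0.08132 × 2.16 = 0.176 mmol/kg

[CO3²⁻] = 0.176 mmol/kg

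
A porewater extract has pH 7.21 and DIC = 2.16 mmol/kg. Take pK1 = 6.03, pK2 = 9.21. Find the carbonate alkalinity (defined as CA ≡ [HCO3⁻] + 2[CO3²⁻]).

CA = [HCO3⁻] + 2[CO3²⁻] = (α₁ + 2α₂)·DIC
At pH 7.21: [H⁺]/K1 = 10^-1.18 = 0.066069, K2/[H⁺] = 10^-2.00 = 0.010000
α₁ = 1/(1 + 0.066069 + 0.010000) = 1/1.0761 = 0.9293; α₂ = α₁·K2/[H⁺] = 0.009293
α₁ + 2α₂ = 0.9479
CA = 0.9479 × 2.16 = 2.05 mmol/kg

CA = 2.05 mmol/kg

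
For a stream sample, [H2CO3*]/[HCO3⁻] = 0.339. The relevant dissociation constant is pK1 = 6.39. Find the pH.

pH = 6.86

From K1 = [H⁺][HCO3⁻]/[H2CO3*]:  pH = pK1 − log₁₀([H2CO3*]/[HCO3⁻])
log₁₀(0.339) = -0.470
pH = 6.39 − (-0.470) = 6.86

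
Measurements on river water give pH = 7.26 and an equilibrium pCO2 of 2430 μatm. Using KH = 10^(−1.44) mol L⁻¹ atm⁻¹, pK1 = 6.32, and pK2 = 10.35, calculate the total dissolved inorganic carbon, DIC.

DIC = 0.857 mmol/L

[CO2*] = KH · pCO2 = 10^(−1.44) × 2430×10^-6 = 8.823×10^-5 mol/L
α₀ = 1/(1 + K1/[H⁺] + K1K2/[H⁺]²) = 1/(1 + 10^+0.94 + 10^-2.15) = 0.1029
DIC = [CO2*]/α₀ = 8.823×10^-5 / 0.1029 = 0.857 mmol/L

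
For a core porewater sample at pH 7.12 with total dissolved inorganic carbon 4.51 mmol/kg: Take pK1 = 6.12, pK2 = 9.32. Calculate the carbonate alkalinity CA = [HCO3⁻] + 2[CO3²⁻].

CA = 4.13 mmol/kg

CA = [HCO3⁻] + 2[CO3²⁻] = (α₁ + 2α₂)·DIC
At pH 7.12: [H⁺]/K1 = 10^-1.00 = 0.10000, K2/[H⁺] = 10^-2.20 = 0.0063096
α₁ = 1/(1 + 0.10000 + 0.0063096) = 1/1.1063 = 0.9039; α₂ = α₁·K2/[H⁺] = 0.005703
α₁ + 2α₂ = 0.9153
CA = 0.9153 × 4.51 = 4.13 mmol/kg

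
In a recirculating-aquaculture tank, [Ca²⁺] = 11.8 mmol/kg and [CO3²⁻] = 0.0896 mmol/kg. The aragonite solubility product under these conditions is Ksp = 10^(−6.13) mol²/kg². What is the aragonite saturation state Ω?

Ω = 1.43

Ksp = 10^(−6.13) = 7.413×10^-7
Ω = [Ca²⁺][CO3²⁻]/Ksp = (11.8×10^-3)(0.0896×10^-3) / 7.413×10^-7 = 1.43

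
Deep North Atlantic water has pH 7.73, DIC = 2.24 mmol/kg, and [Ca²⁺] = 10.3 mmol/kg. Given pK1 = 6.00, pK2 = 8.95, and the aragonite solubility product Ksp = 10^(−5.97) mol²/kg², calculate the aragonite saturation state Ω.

α₂ = 1 / (1 + [H⁺]/K2 + [H⁺]²/(K1K2)) = 1 / (1 + 10^+1.22 + 10^-0.51)
   = 1 / (1 + 16.596 + 0.30903) = 1/17.905 = 0.05585
[CO3²⁻] = α₂ × DIC = 0.05585 × 2.24 = 0.1251 mmol/kg
Ksp = 10^(−5.97) = 1.072×10^-6
Ω = [Ca²⁺][CO3²⁻]/Ksp = (10.3×10^-3)(1.251×10^-4) / 1.072×10^-6 = 1.20

Ω = 1.20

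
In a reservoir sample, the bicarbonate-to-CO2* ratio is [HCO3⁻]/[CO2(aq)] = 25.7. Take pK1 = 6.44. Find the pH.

From K1 = [H⁺][HCO3⁻]/[CO2(aq)]:  pH = pK1 + log₁₀([HCO3⁻]/[CO2(aq)])
log₁₀(25.7) = +1.410
pH = 6.44 + (+1.410) = 7.85

pH = 7.85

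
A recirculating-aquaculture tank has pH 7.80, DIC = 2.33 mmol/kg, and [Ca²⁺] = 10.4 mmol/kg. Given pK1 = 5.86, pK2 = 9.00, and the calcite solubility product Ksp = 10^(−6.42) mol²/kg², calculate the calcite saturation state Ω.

α₂ = 1 / (1 + [H⁺]/K2 + [H⁺]²/(K1K2)) = 1 / (1 + 10^+1.20 + 10^-0.74)
   = 1 / (1 + 15.849 + 0.18197) = 1/17.031 = 0.05872
[CO3²⁻] = α₂ × DIC = 0.05872 × 2.33 = 0.1368 mmol/kg
Ksp = 10^(−6.42) = 3.802×10^-7
Ω = [Ca²⁺][CO3²⁻]/Ksp = (10.4×10^-3)(1.368×10^-4) / 3.802×10^-7 = 3.74

Ω = 3.74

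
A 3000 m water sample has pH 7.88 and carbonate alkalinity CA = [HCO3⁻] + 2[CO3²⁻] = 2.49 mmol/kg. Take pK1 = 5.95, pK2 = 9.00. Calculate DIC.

CA = [HCO3⁻] + 2[CO3²⁻] = (α₁ + 2α₂)·DIC
At pH 7.88: [H⁺]/K1 = 10^-1.93 = 0.011749, K2/[H⁺] = 10^-1.12 = 0.075858
α₁ = 1/(1 + 0.011749 + 0.075858) = 1/1.0876 = 0.9194; α₂ = α₁·K2/[H⁺] = 0.06975
α₁ + 2α₂ = 1.0589
DIC = CA / (α₁ + 2α₂) = 2.49 / 1.0589 = 2.35 mmol/kg

DIC = 2.35 mmol/kg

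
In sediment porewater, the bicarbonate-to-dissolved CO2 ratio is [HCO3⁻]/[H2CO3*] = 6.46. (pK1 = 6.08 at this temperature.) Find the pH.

pH = 6.89

From K1 = [H⁺][HCO3⁻]/[H2CO3*]:  pH = pK1 + log₁₀([HCO3⁻]/[H2CO3*])
log₁₀(6.46) = +0.810
pH = 6.08 + (+0.810) = 6.89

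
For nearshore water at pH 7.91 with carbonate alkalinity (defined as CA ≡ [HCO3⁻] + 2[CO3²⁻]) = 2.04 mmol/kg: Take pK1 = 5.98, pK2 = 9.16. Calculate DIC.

CA = [HCO3⁻] + 2[CO3²⁻] = (α₁ + 2α₂)·DIC
At pH 7.91: [H⁺]/K1 = 10^-1.93 = 0.011749, K2/[H⁺] = 10^-1.25 = 0.056234
α₁ = 1/(1 + 0.011749 + 0.056234) = 1/1.0680 = 0.9363; α₂ = α₁·K2/[H⁺] = 0.05265
α₁ + 2α₂ = 1.0417
DIC = CA / (α₁ + 2α₂) = 2.04 / 1.0417 = 1.96 mmol/kg

DIC = 1.96 mmol/kg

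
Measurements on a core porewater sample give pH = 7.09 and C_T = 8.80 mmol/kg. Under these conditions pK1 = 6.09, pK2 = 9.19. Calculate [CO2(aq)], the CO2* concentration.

α₀ = 1 / (1 + K1/[H⁺] + K1K2/[H⁺]²) = 1 / (1 + 10^+1.00 + 10^-1.10)
   = 1 / (1 + 10.000 + 0.079433) = 1/11.079 = 0.09026
[CO2*] = α₀ × DIC = 0.09026 × 8.80 = 0.794 mmol/kg

[CO2*] = 0.794 mmol/kg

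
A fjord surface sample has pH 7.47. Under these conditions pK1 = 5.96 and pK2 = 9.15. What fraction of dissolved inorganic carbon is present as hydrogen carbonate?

α₁ = 1 / (1 + [H⁺]/K1 + K2/[H⁺]) = 1 / (1 + 10^-1.51 + 10^-1.68)
   = 1 / (1 + 0.030903 + 0.020893) = 1/1.0518 = 0.9508

α₁ = 0.951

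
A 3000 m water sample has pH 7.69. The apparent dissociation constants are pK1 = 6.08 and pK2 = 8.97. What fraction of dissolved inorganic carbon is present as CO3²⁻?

α₂ = 1 / (1 + [H⁺]/K2 + [H⁺]²/(K1K2)) = 1 / (1 + 10^+1.28 + 10^-0.33)
   = 1 / (1 + 19.055 + 0.46774) = 1/20.522 = 0.04873

α₂ = 0.0487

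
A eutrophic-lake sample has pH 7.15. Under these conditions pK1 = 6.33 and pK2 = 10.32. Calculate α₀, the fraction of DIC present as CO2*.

α₀ = 1 / (1 + K1/[H⁺] + K1K2/[H⁺]²) = 1 / (1 + 10^+0.82 + 10^-2.35)
   = 1 / (1 + 6.6069 + 0.0044668) = 1/7.6114 = 0.1314

α₀ = 0.131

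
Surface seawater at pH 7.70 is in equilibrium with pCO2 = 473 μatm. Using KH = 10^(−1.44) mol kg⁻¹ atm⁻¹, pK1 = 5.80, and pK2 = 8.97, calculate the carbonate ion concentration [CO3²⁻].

[CO2*] = KH · pCO2 = 10^(−1.44) × 473×10^-6 = 1.717×10^-5 mol/kg
α₀ = 1/(1 + K1/[H⁺] + K1K2/[H⁺]²) = 1/(1 + 10^+1.90 + 10^+0.63) = 0.01181
DIC = [CO2*]/α₀ = 1.717×10^-5 / 0.01181 = 1.455 mmol/kg
[CO3²⁻] = α₂·DIC; α₂ = 0.05036, so [CO3²⁻] = 0.05036 × 1.455 = 0.0733 mmol/kg

[CO3²⁻] = 0.0733 mmol/kg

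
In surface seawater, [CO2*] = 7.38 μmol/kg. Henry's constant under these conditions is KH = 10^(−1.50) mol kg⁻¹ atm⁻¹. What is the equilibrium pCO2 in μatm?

pCO2 = 233 μatm

KH = 10^(−1.50) = 3.162×10^-2 mol kg⁻¹ atm⁻¹
pCO2 = [CO2*]/KH = 7.38×10^-6 / 3.162×10^-2 = 2.33×10^-4 atm = 233 μatm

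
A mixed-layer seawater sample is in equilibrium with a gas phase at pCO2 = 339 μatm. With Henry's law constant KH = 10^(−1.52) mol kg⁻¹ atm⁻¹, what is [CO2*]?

KH = 10^(−1.52) = 3.020×10^-2 mol kg⁻¹ atm⁻¹
[CO2*] = KH · pCO2 = 3.020×10^-2 × 339×10^-6 atm = 1.02×10^-5 mol/kg

[CO2*] = 10.2 μmol/kg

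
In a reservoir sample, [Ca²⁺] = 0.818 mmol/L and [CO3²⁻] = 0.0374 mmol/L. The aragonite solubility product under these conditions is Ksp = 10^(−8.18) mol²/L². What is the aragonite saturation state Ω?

Ω = 4.63

Ksp = 10^(−8.18) = 6.607×10^-9
Ω = [Ca²⁺][CO3²⁻]/Ksp = (0.818×10^-3)(0.0374×10^-3) / 6.607×10^-9 = 4.63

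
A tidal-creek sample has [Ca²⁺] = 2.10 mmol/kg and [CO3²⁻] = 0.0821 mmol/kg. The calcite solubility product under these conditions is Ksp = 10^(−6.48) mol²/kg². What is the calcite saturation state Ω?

Ksp = 10^(−6.48) = 3.311×10^-7
Ω = [Ca²⁺][CO3²⁻]/Ksp = (2.10×10^-3)(0.0821×10^-3) / 3.311×10^-7 = 0.521

Ω = 0.521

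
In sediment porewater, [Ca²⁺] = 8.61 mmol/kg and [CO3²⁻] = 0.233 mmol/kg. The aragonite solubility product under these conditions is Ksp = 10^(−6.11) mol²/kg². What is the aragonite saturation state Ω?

Ksp = 10^(−6.11) = 7.762×10^-7
Ω = [Ca²⁺][CO3²⁻]/Ksp = (8.61×10^-3)(0.233×10^-3) / 7.762×10^-7 = 2.58

Ω = 2.58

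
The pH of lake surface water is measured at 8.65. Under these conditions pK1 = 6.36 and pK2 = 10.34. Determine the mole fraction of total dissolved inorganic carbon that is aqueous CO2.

α₀ = 0.00500

α₀ = 1 / (1 + K1/[H⁺] + K1K2/[H⁺]²) = 1 / (1 + 10^+2.29 + 10^+0.60)
   = 1 / (1 + 194.98 + 3.9811) = 1/199.97 = 0.005001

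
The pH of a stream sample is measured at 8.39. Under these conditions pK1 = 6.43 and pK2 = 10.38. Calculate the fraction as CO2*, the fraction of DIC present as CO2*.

α₀ = 1 / (1 + K1/[H⁺] + K1K2/[H⁺]²) = 1 / (1 + 10^+1.96 + 10^-0.03)
   = 1 / (1 + 91.201 + 0.93325) = 1/93.134 = 0.01074

α₀ = 0.0107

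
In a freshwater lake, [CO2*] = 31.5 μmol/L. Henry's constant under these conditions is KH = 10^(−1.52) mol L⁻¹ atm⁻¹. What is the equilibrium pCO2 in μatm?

KH = 10^(−1.52) = 3.020×10^-2 mol L⁻¹ atm⁻¹
pCO2 = [CO2*]/KH = 31.5×10^-6 / 3.020×10^-2 = 1.04×10^-3 atm = 1040 μatm

pCO2 = 1040 μatm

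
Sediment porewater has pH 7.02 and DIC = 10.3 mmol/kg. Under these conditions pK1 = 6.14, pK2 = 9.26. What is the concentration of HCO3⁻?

[HCO3⁻] = 9.05 mmol/kg

α₁ = 1 / (1 + [H⁺]/K1 + K2/[H⁺]) = 1 / (1 + 10^-0.88 + 10^-2.24)
   = 1 / (1 + 0.13183 + 0.0057544) = 1/1.1376 = 0.8791
[HCO3⁻] = α₁ × DIC = 0.8791 × 10.3 = 9.05 mmol/kg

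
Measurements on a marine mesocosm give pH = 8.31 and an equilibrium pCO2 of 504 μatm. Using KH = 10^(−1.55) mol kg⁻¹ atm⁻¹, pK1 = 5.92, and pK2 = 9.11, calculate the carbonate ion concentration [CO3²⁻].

[CO2*] = KH · pCO2 = 10^(−1.55) × 504×10^-6 = 1.420×10^-5 mol/kg
α₀ = 1/(1 + K1/[H⁺] + K1K2/[H⁺]²) = 1/(1 + 10^+2.39 + 10^+1.59) = 0.003504
DIC = [CO2*]/α₀ = 1.420×10^-5 / 0.003504 = 4.054 mmol/kg
[CO3²⁻] = α₂·DIC; α₂ = 0.1363, so [CO3²⁻] = 0.1363 × 4.054 = 0.553 mmol/kg

[CO3²⁻] = 0.553 mmol/kg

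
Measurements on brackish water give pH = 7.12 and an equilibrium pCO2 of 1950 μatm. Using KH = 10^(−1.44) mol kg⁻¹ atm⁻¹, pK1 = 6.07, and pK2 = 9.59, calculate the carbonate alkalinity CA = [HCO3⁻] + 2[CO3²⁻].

[CO2*] = KH · pCO2 = 10^(−1.44) × 1950×10^-6 = 7.080×10^-5 mol/kg
α₀ = 1/(1 + K1/[H⁺] + K1K2/[H⁺]²) = 1/(1 + 10^+1.05 + 10^-1.42) = 0.08158
DIC = [CO2*]/α₀ = 7.080×10^-5 / 0.08158 = 0.8679 mmol/kg
CA = (α₁ + 2α₂)·DIC = (0.9153 + 2×0.003102) × 0.8679 = 0.800 mmol/kg

CA = 0.800 mmol/kg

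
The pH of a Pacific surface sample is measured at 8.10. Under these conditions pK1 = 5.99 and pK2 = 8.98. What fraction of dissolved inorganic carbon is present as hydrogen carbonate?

α₁ = 1 / (1 + [H⁺]/K1 + K2/[H⁺]) = 1 / (1 + 10^-2.11 + 10^-0.88)
   = 1 / (1 + 0.0077625 + 0.13183) = 1/1.1396 = 0.8775

α₁ = 0.878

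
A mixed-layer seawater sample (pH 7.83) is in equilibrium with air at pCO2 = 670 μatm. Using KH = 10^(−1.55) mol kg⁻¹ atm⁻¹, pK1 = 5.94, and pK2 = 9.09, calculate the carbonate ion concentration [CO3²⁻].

[CO2*] = KH · pCO2 = 10^(−1.55) × 670×10^-6 = 1.888×10^-5 mol/kg
α₀ = 1/(1 + K1/[H⁺] + K1K2/[H⁺]²) = 1/(1 + 10^+1.89 + 10^+0.63) = 0.01206
DIC = [CO2*]/α₀ = 1.888×10^-5 / 0.01206 = 1.565 mmol/kg
[CO3²⁻] = α₂·DIC; α₂ = 0.05146, so [CO3²⁻] = 0.05146 × 1.565 = 0.0806 mmol/kg

[CO3²⁻] = 0.0806 mmol/kg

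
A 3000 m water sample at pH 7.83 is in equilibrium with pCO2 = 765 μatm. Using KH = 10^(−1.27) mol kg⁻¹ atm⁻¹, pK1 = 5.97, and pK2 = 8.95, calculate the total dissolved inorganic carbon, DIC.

[CO2*] = KH · pCO2 = 10^(−1.27) × 765×10^-6 = 4.108×10^-5 mol/kg
α₀ = 1/(1 + K1/[H⁺] + K1K2/[H⁺]²) = 1/(1 + 10^+1.86 + 10^+0.74) = 0.01267
DIC = [CO2*]/α₀ = 4.108×10^-5 / 0.01267 = 3.24 mmol/kg

DIC = 3.24 mmol/kg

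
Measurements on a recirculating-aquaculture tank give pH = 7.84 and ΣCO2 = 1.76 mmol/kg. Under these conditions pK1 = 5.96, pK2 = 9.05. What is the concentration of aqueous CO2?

[CO2*] = 0.0216 mmol/kg

α₀ = 1 / (1 + K1/[H⁺] + K1K2/[H⁺]²) = 1 / (1 + 10^+1.88 + 10^+0.67)
   = 1 / (1 + 75.858 + 4.6774) = 1/81.535 = 0.01226
[CO2*] = α₀ × DIC = 0.01226 × 1.76 = 0.0216 mmol/kg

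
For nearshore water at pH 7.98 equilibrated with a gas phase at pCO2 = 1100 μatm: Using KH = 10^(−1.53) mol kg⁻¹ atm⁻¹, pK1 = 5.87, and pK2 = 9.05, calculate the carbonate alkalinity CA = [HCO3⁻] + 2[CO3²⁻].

CA = 4.89 mmol/kg

[CO2*] = KH · pCO2 = 10^(−1.53) × 1100×10^-6 = 3.246×10^-5 mol/kg
α₀ = 1/(1 + K1/[H⁺] + K1K2/[H⁺]²) = 1/(1 + 10^+2.11 + 10^+1.04) = 0.007103
DIC = [CO2*]/α₀ = 3.246×10^-5 / 0.007103 = 4.570 mmol/kg
CA = (α₁ + 2α₂)·DIC = (0.9150 + 2×0.07788) × 4.570 = 4.89 mmol/kg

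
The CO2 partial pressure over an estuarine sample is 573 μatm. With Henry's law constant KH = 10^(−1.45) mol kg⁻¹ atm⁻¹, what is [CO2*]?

KH = 10^(−1.45) = 3.548×10^-2 mol kg⁻¹ atm⁻¹
[CO2*] = KH · pCO2 = 3.548×10^-2 × 573×10^-6 atm = 2.03×10^-5 mol/kg

[CO2*] = 20.3 μmol/kg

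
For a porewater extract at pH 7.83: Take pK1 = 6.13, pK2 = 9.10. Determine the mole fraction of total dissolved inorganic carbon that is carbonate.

α₂ = 1 / (1 + [H⁺]/K2 + [H⁺]²/(K1K2)) = 1 / (1 + 10^+1.27 + 10^-0.43)
   = 1 / (1 + 18.621 + 0.37154) = 1/19.992 = 0.05002

α₂ = 0.0500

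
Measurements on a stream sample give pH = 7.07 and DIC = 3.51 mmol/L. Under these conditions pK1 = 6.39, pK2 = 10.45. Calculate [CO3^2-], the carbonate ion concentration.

α₂ = 1 / (1 + [H⁺]/K2 + [H⁺]²/(K1K2)) = 1 / (1 + 10^+3.38 + 10^+2.70)
   = 1 / (1 + 2398.8 + 501.19) = 1/2901.0 = 0.0003447
[CO3²⁻] = α₂ × DIC = 0.0003447 × 3.51 = 0.00121 mmol/L = 1.21 μmol/L

[CO3²⁻] = 1.21 μmol/L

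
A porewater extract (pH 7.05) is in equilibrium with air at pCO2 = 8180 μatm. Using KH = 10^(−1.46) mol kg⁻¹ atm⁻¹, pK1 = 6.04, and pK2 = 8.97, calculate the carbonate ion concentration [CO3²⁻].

[CO3²⁻] = 0.0349 mmol/kg

[CO2*] = KH · pCO2 = 10^(−1.46) × 8180×10^-6 = 2.836×10^-4 mol/kg
α₀ = 1/(1 + K1/[H⁺] + K1K2/[H⁺]²) = 1/(1 + 10^+1.01 + 10^-0.91) = 0.08806
DIC = [CO2*]/α₀ = 2.836×10^-4 / 0.08806 = 3.221 mmol/kg
[CO3²⁻] = α₂·DIC; α₂ = 0.01083, so [CO3²⁻] = 0.01083 × 3.221 = 0.0349 mmol/kg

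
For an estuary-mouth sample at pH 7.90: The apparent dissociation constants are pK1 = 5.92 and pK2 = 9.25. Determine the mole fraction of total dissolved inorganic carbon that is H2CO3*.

α₀ = 1 / (1 + K1/[H⁺] + K1K2/[H⁺]²) = 1 / (1 + 10^+1.98 + 10^+0.63)
   = 1 / (1 + 95.499 + 4.2658) = 1/100.77 = 0.009924

α₀ = 0.00992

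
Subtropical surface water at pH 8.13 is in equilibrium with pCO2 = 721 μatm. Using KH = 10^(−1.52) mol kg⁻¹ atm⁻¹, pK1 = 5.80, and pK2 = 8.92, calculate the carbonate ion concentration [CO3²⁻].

[CO2*] = KH · pCO2 = 10^(−1.52) × 721×10^-6 = 2.177×10^-5 mol/kg
α₀ = 1/(1 + K1/[H⁺] + K1K2/[H⁺]²) = 1/(1 + 10^+2.33 + 10^+1.54) = 0.004008
DIC = [CO2*]/α₀ = 2.177×10^-5 / 0.004008 = 5.432 mmol/kg
[CO3²⁻] = α₂·DIC; α₂ = 0.1390, so [CO3²⁻] = 0.1390 × 5.432 = 0.755 mmol/kg

[CO3²⁻] = 0.755 mmol/kg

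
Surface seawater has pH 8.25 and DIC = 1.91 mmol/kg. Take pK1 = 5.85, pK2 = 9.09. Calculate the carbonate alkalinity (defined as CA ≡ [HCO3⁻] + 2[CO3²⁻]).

CA = [HCO3⁻] + 2[CO3²⁻] = (α₁ + 2α₂)·DIC
At pH 8.25: [H⁺]/K1 = 10^-2.40 = 0.0039811, K2/[H⁺] = 10^-0.84 = 0.14454
α₁ = 1/(1 + 0.0039811 + 0.14454) = 1/1.1485 = 0.8707; α₂ = α₁·K2/[H⁺] = 0.1259
α₁ + 2α₂ = 1.1224
CA = 1.1224 × 1.91 = 2.14 mmol/kg

CA = 2.14 mmol/kg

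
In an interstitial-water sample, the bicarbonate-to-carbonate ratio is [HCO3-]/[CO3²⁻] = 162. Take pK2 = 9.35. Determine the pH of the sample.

From K2 = [H⁺][CO3²⁻]/[HCO3-]:  pH = pK2 − log₁₀([HCO3-]/[CO3²⁻])
log₁₀(162) = +2.210
pH = 9.35 − (+2.210) = 7.14

pH = 7.14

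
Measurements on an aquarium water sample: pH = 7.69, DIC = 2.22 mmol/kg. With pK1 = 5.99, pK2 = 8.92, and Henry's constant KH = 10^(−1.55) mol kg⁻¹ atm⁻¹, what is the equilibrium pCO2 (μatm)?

α₀ = 1 / (1 + K1/[H⁺] + K1K2/[H⁺]²) = 1 / (1 + 10^+1.70 + 10^+0.47)
   = 1 / (1 + 50.119 + 2.9512) = 1/54.070 = 0.01849
[CO2*] = α₀ × DIC = 0.01849 × 2.22 = 0.04106 mmol/kg
pCO2 = [CO2*]/KH = 4.106×10^-5 / 2.818×10^-2 = 1460 μatm

pCO2 = 1460 μatm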